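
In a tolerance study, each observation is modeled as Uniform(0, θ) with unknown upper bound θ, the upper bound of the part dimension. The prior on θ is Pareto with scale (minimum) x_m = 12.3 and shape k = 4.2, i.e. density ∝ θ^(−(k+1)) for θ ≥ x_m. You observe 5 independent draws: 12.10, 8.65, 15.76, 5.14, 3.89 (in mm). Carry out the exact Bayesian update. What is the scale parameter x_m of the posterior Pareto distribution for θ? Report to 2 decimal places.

A Pareto(scale x_m, shape k) prior on the upper bound θ of Uniform(0, θ) is conjugate: posterior is Pareto(max(x_m, max xᵢ), k + n).
Sample maximum = 15.76; prior scale x_m = 12.3 → posterior scale = max = 15.76.
Posterior shape = 4.2 + 5 = 9.2.
Posterior scale x_m = 15.76.

15.76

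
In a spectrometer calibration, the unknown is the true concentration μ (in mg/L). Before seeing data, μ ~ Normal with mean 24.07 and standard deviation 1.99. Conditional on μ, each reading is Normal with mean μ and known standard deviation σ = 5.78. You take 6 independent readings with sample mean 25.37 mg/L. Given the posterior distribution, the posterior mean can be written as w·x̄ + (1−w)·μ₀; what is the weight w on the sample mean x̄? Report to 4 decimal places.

For Normal data with known variance σ², a Normal(μ₀, σ₀²) prior on μ is conjugate. Posterior precision = 1/σ₀² + n/σ²; posterior mean is the precision-weighted average of μ₀ and x̄.
σ₀² = 1.99² = 3.9601, σ² = 5.78² = 33.4084. Prior precision 1/σ₀² = 1/3.9601; data precision n/σ² = 6/33.4084.
w = (n/σ²)/(1/σ₀² + n/σ²) = n·σ₀²/(σ² + n·σ₀²) = 6·3.9601/(33.4084 + 6·3.9601) = 23.7606/57.169 = 0.4156.

0.4156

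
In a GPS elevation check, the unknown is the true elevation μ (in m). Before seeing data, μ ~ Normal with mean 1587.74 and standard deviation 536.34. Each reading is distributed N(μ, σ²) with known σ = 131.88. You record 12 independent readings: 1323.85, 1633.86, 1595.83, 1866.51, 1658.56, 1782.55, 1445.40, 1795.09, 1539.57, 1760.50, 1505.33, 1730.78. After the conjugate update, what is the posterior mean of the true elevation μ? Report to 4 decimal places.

For Normal data with known variance σ², a Normal(μ₀, σ₀²) prior on μ is conjugate. Posterior precision = 1/σ₀² + n/σ²; posterior mean is the precision-weighted average of μ₀ and x̄.
Σxᵢ = 1323.85 + 1633.86 + 1595.83 + 1866.51 + 1658.56 + 1782.55 + 1445.40 + 1795.09 + 1539.57 + 1760.50 + 1505.33 + 1730.78 = 19637.83, so n·x̄ = 19637.83.
σ₀² = 536.34² = 287660.5956, σ² = 131.88² = 17392.3344; σ² + n·σ₀² = 17392.3344 + 12·287660.5956 = 3469319.4816.
Posterior mean = (μ₀/σ₀² + n·x̄/σ²)/(1/σ₀² + n/σ²) = (σ²·μ₀ + σ₀²·n·x̄)/(σ² + n·σ₀²) = (17392.3344·1587.74 + 287660.5956·19637.83)/3469319.4816 = 5676644379.111804/3469319.4816 = 1636.2415.

1636.2415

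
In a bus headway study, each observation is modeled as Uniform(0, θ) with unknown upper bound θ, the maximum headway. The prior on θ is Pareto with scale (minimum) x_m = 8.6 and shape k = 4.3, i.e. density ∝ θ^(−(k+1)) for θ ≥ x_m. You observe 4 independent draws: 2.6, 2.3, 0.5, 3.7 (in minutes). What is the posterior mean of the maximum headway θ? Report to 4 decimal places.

A Pareto(scale x_m, shape k) prior on the upper bound θ of Uniform(0, θ) is conjugate: posterior is Pareto(max(x_m, max xᵢ), k + n).
Sample maximum = 3.7; prior scale x_m = 8.6 → posterior scale = max = 8.6.
Posterior shape = 4.3 + 4 = 8.3.
E[θ|data] = k·x_m/(k−1) = 8.3·8.6/7.3 = 9.7781.

9.7781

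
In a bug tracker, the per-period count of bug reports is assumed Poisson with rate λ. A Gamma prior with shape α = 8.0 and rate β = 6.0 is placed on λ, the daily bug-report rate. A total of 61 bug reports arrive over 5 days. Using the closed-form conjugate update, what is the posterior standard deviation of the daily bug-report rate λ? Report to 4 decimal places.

0.7551

With a Gamma(shape α, rate β) prior, the Poisson likelihood is conjugate: the posterior is Gamma(α + ΣXᵢ, β + n).
Posterior: Gamma(α+S, β+n) = Gamma(8.0+61, 6.0+5) = Gamma(69.0, 11.0).
SD = √α/β = √69.0/11.0 = 0.7551.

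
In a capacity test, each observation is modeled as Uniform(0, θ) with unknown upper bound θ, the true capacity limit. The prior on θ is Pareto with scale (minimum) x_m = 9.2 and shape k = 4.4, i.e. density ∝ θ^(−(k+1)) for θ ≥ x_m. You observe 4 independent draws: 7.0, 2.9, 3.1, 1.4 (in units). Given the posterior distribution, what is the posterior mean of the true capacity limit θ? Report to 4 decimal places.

10.4432

A Pareto(scale x_m, shape k) prior on the upper bound θ of Uniform(0, θ) is conjugate: posterior is Pareto(max(x_m, max xᵢ), k + n).
Sample maximum = 7.0; prior scale x_m = 9.2 → posterior scale = max = 9.2.
Posterior shape = 4.4 + 4 = 8.4.
E[θ|data] = k·x_m/(k−1) = 8.4·9.2/7.4 = 10.4432.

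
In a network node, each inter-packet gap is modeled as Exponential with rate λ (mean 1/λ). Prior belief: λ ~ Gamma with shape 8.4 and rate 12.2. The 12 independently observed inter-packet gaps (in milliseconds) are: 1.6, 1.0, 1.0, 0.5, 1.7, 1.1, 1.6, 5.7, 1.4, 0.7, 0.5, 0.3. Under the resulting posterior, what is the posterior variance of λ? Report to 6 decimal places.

0.023763

With a Gamma(shape α, rate β) prior on the exponential rate λ, the posterior after n observations with total T = Σxᵢ is Gamma(α+n, β+T).
Sum of observations T = 17.1 milliseconds; n = 12.
Posterior: Gamma(8.4+12, 12.2+17.1) = Gamma(20.4, 29.3).
Var = α/β² = 0.023763.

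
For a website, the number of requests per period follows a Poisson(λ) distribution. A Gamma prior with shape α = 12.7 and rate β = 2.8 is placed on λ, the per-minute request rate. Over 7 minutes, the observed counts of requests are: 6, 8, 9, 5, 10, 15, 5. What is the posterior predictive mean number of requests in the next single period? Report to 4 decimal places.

With a Gamma(shape α, rate β) prior, the Poisson likelihood is conjugate: the posterior is Gamma(α + ΣXᵢ, β + n).
Sum of counts S = 58 over n = 7 minutes.
Posterior: Gamma(α+S, β+n) = Gamma(12.7+58, 2.8+7) = Gamma(70.7, 9.8).
The predictive distribution for one future period is NegBinom with mean α/β = 7.2143.

7.2143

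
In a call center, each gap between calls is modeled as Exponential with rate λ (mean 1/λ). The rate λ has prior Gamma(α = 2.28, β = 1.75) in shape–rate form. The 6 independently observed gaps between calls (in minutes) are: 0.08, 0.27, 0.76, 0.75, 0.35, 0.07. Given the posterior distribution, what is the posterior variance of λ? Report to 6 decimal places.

With a Gamma(shape α, rate β) prior on the exponential rate λ, the posterior after n observations with total T = Σxᵢ is Gamma(α+n, β+T).
Sum of observations T = 2.28 minutes; n = 6.
Posterior: Gamma(2.28+6, 1.75+2.28) = Gamma(8.28, 4.03).
Var = α/β² = 0.509824.

0.509824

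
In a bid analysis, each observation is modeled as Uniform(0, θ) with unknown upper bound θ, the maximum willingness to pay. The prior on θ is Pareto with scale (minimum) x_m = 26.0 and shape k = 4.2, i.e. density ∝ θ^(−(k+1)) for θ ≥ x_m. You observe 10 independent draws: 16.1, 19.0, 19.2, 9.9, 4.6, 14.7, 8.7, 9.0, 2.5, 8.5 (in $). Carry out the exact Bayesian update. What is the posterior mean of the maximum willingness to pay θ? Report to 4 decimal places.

27.9697

A Pareto(scale x_m, shape k) prior on the upper bound θ of Uniform(0, θ) is conjugate: posterior is Pareto(max(x_m, max xᵢ), k + n).
Sample maximum = 19.2; prior scale x_m = 26.0 → posterior scale = max = 26.0.
Posterior shape = 4.2 + 10 = 14.2.
E[θ|data] = k·x_m/(k−1) = 14.2·26.0/13.2 = 27.9697.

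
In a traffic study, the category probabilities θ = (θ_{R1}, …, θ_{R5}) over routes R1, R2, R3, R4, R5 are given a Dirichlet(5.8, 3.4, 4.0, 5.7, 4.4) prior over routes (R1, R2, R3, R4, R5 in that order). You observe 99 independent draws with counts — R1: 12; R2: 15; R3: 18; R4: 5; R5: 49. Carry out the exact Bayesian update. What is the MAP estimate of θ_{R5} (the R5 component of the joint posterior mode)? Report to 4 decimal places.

The Dirichlet prior is conjugate to the Multinomial likelihood: each posterior αⱼ = prior αⱼ + observed count nⱼ.
Posterior concentration: (17.8, 18.4, 22.0, 10.7, 53.4), total = 122.3.
Joint mode component: (α_{R5}−1)/(Σα−K) = 52.4/117.3 = 0.4467.

0.4467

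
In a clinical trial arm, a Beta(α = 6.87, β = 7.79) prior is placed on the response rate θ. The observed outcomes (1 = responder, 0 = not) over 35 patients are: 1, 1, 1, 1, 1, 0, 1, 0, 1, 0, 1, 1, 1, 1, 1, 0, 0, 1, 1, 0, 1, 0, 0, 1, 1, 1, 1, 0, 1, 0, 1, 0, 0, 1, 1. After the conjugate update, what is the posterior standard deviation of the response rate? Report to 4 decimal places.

0.0688

The Beta prior is conjugate to a Binomial/Bernoulli likelihood; the update adds successes to α and failures to β.
Posterior: Beta(α+k, β+n−k) = Beta(6.87+23, 7.79+12) = Beta(29.87, 19.79).
Var = αβ/((α+β)²(α+β+1)) = 29.87·19.79/(49.66²·50.66) = 0.00473154; SD = √0.00473154 = 0.0688.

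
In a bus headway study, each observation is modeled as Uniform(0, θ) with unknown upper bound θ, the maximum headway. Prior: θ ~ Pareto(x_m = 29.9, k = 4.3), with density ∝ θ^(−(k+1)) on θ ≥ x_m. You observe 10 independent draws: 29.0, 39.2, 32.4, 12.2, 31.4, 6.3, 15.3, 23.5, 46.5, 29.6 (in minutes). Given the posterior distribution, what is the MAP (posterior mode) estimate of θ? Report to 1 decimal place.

46.5

A Pareto(scale x_m, shape k) prior on the upper bound θ of Uniform(0, θ) is conjugate: posterior is Pareto(max(x_m, max xᵢ), k + n).
Sample maximum = 46.5; prior scale x_m = 29.9 → posterior scale = max = 46.5.
Posterior shape = 4.3 + 10 = 14.3.
The Pareto density is decreasing on [x_m, ∞), so the mode is x_m = 46.5.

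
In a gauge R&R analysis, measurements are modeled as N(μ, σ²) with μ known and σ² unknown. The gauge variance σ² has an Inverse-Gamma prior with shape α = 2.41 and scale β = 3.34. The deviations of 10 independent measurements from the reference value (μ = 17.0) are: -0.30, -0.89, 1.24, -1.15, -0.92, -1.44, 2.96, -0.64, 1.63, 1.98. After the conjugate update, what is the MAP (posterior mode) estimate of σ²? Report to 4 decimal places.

With known mean μ and an Inverse-Gamma(α, β) prior on σ², the Normal likelihood is conjugate: posterior is Inv-Gamma(α + n/2, β + Σ(xᵢ−μ)²/2).
Σ(xᵢ−μ)² = (-0.30)² + (-0.89)² + (1.24)² + (-1.15)² + (-0.92)² + (-1.44)² + (2.96)² + (-0.64)² + (1.63)² + (1.98)² = 22.4107.
Posterior: Inv-Gamma(2.41 + 10/2, 3.34 + 22.4107/2) = Inv-Gamma(7.41, 14.54535).
Mode = β/(α+1) = 14.54535/8.41 = 1.7295.

1.7295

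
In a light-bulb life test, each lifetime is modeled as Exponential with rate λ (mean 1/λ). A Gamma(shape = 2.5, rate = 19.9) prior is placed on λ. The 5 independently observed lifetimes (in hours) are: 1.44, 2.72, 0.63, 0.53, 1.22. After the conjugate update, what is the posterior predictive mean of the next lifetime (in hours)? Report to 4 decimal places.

4.0677

With a Gamma(shape α, rate β) prior on the exponential rate λ, the posterior after n observations with total T = Σxᵢ is Gamma(α+n, β+T).
Sum of observations T = 6.54 hours; n = 5.
Posterior: Gamma(2.5+5, 19.9+6.54) = Gamma(7.5, 26.44).
The predictive distribution for the next observation is Lomax; its mean is β/(α−1) = 26.44/6.5 = 4.0677.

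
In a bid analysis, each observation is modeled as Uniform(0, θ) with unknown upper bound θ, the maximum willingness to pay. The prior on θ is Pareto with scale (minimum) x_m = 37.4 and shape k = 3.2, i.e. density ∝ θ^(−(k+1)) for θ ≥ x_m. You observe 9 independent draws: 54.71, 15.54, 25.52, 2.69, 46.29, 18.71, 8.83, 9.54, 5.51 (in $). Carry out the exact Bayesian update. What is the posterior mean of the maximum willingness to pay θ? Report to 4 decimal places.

A Pareto(scale x_m, shape k) prior on the upper bound θ of Uniform(0, θ) is conjugate: posterior is Pareto(max(x_m, max xᵢ), k + n).
Sample maximum = 54.71; prior scale x_m = 37.4 → posterior scale = max = 54.71.
Posterior shape = 3.2 + 9 = 12.2.
E[θ|data] = k·x_m/(k−1) = 12.2·54.71/11.2 = 59.5948.

59.5948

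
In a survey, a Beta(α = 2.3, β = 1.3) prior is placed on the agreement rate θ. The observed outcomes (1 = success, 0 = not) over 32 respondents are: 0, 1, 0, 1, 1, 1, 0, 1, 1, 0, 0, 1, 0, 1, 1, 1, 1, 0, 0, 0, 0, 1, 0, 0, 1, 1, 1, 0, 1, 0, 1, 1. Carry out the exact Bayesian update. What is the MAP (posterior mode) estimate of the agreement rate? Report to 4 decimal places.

The Beta prior is conjugate to a Binomial/Bernoulli likelihood; the update adds successes to α and failures to β.
Posterior: Beta(α+k, β+n−k) = Beta(2.3+18, 1.3+14) = Beta(20.3, 15.3).
Mode of Beta(a,b) for a,b>1 is (a−1)/(a+b−2) = 19.3/33.6 = 0.5744.

0.5744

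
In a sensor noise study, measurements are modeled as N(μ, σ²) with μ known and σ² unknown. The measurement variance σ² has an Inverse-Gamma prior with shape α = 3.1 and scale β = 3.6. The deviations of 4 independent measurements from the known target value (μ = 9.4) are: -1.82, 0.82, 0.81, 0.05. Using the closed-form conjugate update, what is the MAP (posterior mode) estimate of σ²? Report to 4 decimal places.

With known mean μ and an Inverse-Gamma(α, β) prior on σ², the Normal likelihood is conjugate: posterior is Inv-Gamma(α + n/2, β + Σ(xᵢ−μ)²/2).
Σ(xᵢ−μ)² = (-1.82)² + (0.82)² + (0.81)² + (0.05)² = 4.6434.
Posterior: Inv-Gamma(3.1 + 4/2, 3.6 + 4.6434/2) = Inv-Gamma(5.10, 5.92170).
Mode = β/(α+1) = 5.92170/6.10 = 0.9708.

0.9708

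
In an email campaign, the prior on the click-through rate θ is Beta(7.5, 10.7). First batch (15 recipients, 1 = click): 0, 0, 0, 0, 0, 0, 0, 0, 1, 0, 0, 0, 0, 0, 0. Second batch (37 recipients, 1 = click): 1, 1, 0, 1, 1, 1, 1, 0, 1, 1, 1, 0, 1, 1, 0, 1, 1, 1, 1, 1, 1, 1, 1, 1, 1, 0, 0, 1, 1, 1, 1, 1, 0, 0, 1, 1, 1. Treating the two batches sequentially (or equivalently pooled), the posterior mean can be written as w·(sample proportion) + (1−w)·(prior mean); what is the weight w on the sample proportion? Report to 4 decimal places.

The Beta prior is conjugate to a Binomial/Bernoulli likelihood; the update adds successes to α and failures to β.
Total number of recipients: n = 15 + 37 = 52.
Posterior mean = (α₀+k)/(α₀+β₀+n) = [n/(α₀+β₀+n)]·(k/n) + [(α₀+β₀)/(α₀+β₀+n)]·α₀/(α₀+β₀), so only n and the prior enter the weight.
The weight on the data is w = n/(α₀+β₀+n) = 52/(7.5+10.7+52) = 52/70.2 = 0.7407.

0.7407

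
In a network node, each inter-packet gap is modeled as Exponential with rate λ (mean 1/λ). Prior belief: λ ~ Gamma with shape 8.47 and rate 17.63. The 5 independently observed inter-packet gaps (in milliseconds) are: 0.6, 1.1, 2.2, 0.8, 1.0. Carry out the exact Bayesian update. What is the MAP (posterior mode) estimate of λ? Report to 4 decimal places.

0.5345

With a Gamma(shape α, rate β) prior on the exponential rate λ, the posterior after n observations with total T = Σxᵢ is Gamma(α+n, β+T).
Sum of observations T = 5.7 milliseconds; n = 5.
Posterior: Gamma(8.47+5, 17.63+5.7) = Gamma(13.47, 23.33).
Mode = (α−1)/β = 0.5345.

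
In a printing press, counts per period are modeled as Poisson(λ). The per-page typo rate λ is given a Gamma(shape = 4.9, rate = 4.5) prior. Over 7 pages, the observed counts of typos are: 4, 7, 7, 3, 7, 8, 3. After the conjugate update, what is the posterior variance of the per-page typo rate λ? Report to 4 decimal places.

0.3319

With a Gamma(shape α, rate β) prior, the Poisson likelihood is conjugate: the posterior is Gamma(α + ΣXᵢ, β + n).
Sum of counts S = 39 over n = 7 pages.
Posterior: Gamma(α+S, β+n) = Gamma(4.9+39, 4.5+7) = Gamma(43.9, 11.5).
Var = α/β² = 43.9/11.5² = 0.3319.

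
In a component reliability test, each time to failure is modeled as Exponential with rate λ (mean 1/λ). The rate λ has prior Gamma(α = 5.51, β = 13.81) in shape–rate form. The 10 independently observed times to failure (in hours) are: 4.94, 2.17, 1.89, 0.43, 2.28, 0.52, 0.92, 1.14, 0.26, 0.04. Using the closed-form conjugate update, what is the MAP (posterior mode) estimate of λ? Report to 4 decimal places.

With a Gamma(shape α, rate β) prior on the exponential rate λ, the posterior after n observations with total T = Σxᵢ is Gamma(α+n, β+T).
Sum of observations T = 14.59 hours; n = 10.
Posterior: Gamma(5.51+10, 13.81+14.59) = Gamma(15.51, 28.40).
Mode = (α−1)/β = 0.5109.

0.5109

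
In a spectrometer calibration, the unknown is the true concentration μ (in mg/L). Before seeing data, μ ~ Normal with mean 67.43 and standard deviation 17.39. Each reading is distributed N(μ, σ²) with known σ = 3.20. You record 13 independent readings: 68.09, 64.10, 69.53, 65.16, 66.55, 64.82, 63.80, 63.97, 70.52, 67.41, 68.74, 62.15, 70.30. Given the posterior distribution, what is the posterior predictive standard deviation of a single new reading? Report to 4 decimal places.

For Normal data with known variance σ², a Normal(μ₀, σ₀²) prior on μ is conjugate. Posterior precision = 1/σ₀² + n/σ²; posterior mean is the precision-weighted average of μ₀ and x̄.
σ₀² = 17.39² = 302.4121, σ² = 3.20² = 10.24; σ² + n·σ₀² = 10.24 + 13·302.4121 = 3941.5973.
Posterior precision = 1/σ₀² + n/σ² = 1/302.4121 + 13/10.24 = (σ² + n·σ₀²)/(σ₀²σ²) = 3941.5973/(302.4121·10.24); posterior variance σₙ² = σ₀²σ²/(σ² + n·σ₀²) = 302.4121·10.24/3941.5973 = 0.785646.
Predictive variance for one new observation = σₙ² + σ² = 302.4121·10.24/3941.5973 + 10.24 = σ²·(σ₀² + 3941.5973)/3941.5973 = 10.24·4244.0094/3941.5973 = 11.025646; SD = √(10.24·4244.0094/3941.5973) = 3.3205.

3.3205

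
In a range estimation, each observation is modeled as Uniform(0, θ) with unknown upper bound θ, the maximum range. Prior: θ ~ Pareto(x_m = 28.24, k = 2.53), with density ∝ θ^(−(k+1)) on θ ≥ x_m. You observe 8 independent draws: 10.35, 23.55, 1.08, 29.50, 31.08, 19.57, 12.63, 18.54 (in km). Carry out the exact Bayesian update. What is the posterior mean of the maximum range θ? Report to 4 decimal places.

34.3413

A Pareto(scale x_m, shape k) prior on the upper bound θ of Uniform(0, θ) is conjugate: posterior is Pareto(max(x_m, max xᵢ), k + n).
Sample maximum = 31.08; prior scale x_m = 28.24 → posterior scale = max = 31.08.
Posterior shape = 2.53 + 8 = 10.53.
E[θ|data] = k·x_m/(k−1) = 10.53·31.08/9.53 = 34.3413.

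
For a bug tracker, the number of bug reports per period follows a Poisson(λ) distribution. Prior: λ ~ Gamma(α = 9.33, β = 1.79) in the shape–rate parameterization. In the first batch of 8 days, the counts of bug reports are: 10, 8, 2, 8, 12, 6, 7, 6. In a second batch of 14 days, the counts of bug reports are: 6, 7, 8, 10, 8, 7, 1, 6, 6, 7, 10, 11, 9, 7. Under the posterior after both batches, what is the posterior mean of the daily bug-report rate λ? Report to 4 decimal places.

With a Gamma(shape α, rate β) prior, the Poisson likelihood is conjugate: the posterior is Gamma(α + ΣXᵢ, β + n).
Batch 1: sum of counts S = 59 over n = 8 days.
After batch 1: Gamma(α+S, β+n) = Gamma(9.33+59, 1.79+8) = Gamma(68.33, 9.79).
Batch 2: sum of counts S = 103 over n = 14 days.
After batch 2: Gamma(α+S, β+n) = Gamma(68.33+103, 9.79+14) = Gamma(171.33, 23.79).
Posterior mean = α/β = 171.33/23.79 = 7.2018.

7.2018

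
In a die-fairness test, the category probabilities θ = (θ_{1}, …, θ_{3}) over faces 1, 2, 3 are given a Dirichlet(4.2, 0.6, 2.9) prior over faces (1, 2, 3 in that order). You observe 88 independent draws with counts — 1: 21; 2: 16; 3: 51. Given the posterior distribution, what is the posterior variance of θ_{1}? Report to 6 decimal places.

0.002006

The Dirichlet prior is conjugate to the Multinomial likelihood: each posterior αⱼ = prior αⱼ + observed count nⱼ.
Posterior concentration: (25.2, 16.6, 53.9), total = 95.7.
Var[θ_j] = α_j(Σα−α_j)/((Σα)²(Σα+1)) = 25.2·70.5/(95.7²·96.7) = 0.002006.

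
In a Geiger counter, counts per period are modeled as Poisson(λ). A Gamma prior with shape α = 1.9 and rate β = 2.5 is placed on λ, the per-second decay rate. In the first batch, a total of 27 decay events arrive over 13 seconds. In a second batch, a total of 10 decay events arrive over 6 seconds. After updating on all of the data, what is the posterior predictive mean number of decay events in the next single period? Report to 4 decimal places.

1.8093

With a Gamma(shape α, rate β) prior, the Poisson likelihood is conjugate: the posterior is Gamma(α + ΣXᵢ, β + n).
After batch 1: Gamma(α+S, β+n) = Gamma(1.9+27, 2.5+13) = Gamma(28.9, 15.5).
After batch 2: Gamma(α+S, β+n) = Gamma(28.9+10, 15.5+6) = Gamma(38.9, 21.5).
The predictive distribution for one future period is NegBinom with mean α/β = 1.8093.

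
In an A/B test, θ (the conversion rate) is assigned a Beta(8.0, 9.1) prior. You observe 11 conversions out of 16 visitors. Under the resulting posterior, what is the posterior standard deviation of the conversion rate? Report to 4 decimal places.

0.0847

The Beta prior is conjugate to a Binomial/Bernoulli likelihood; the update adds successes to α and failures to β.
Posterior: Beta(α+k, β+n−k) = Beta(8.0+11, 9.1+5) = Beta(19.0, 14.1).
Var = αβ/((α+β)²(α+β+1)) = 19.0·14.1/(33.1²·34.1) = 0.00717071; SD = √0.00717071 = 0.0847.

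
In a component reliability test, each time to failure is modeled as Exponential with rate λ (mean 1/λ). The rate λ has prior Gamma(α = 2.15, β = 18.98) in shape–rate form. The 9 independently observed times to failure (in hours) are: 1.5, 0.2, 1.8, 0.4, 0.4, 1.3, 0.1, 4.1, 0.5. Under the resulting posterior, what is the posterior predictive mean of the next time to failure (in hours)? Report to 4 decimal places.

With a Gamma(shape α, rate β) prior on the exponential rate λ, the posterior after n observations with total T = Σxᵢ is Gamma(α+n, β+T).
Sum of observations T = 10.3 hours; n = 9.
Posterior: Gamma(2.15+9, 18.98+10.3) = Gamma(11.15, 29.28).
The predictive distribution for the next observation is Lomax; its mean is β/(α−1) = 29.28/10.15 = 2.8847.

2.8847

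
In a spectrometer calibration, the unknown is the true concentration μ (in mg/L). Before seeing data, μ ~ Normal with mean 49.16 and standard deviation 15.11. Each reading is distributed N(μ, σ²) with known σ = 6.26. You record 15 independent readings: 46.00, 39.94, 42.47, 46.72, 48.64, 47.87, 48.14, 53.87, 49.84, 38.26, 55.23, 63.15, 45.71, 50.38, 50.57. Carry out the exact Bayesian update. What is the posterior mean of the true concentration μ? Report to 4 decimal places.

For Normal data with known variance σ², a Normal(μ₀, σ₀²) prior on μ is conjugate. Posterior precision = 1/σ₀² + n/σ²; posterior mean is the precision-weighted average of μ₀ and x̄.
Σxᵢ = 46.00 + 39.94 + 42.47 + 46.72 + 48.64 + 47.87 + 48.14 + 53.87 + 49.84 + 38.26 + 55.23 + 63.15 + 45.71 + 50.38 + 50.57 = 726.79, so n·x̄ = 726.79.
σ₀² = 15.11² = 228.3121, σ² = 6.26² = 39.1876; σ² + n·σ₀² = 39.1876 + 15·228.3121 = 3463.8691.
Posterior mean = (μ₀/σ₀² + n·x̄/σ²)/(1/σ₀² + n/σ²) = (σ²·μ₀ + σ₀²·n·x̄)/(σ² + n·σ₀²) = (39.1876·49.16 + 228.3121·726.79)/3463.8691 = 167861.413575/3463.8691 = 48.4607.

48.4607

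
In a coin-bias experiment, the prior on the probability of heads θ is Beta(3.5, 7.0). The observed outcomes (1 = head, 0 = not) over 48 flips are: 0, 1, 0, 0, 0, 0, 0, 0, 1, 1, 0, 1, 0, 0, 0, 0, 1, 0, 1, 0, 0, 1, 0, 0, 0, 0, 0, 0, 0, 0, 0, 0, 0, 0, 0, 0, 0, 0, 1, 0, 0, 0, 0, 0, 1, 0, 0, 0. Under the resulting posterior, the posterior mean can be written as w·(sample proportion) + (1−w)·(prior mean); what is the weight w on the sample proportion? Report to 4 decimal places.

The Beta prior is conjugate to a Binomial/Bernoulli likelihood; the update adds successes to α and failures to β.
Posterior mean = (α₀+k)/(α₀+β₀+n) = [n/(α₀+β₀+n)]·(k/n) + [(α₀+β₀)/(α₀+β₀+n)]·α₀/(α₀+β₀), so only n and the prior enter the weight.
The weight on the data is w = n/(α₀+β₀+n) = 48/(3.5+7.0+48) = 48/58.5 = 0.8205.

0.8205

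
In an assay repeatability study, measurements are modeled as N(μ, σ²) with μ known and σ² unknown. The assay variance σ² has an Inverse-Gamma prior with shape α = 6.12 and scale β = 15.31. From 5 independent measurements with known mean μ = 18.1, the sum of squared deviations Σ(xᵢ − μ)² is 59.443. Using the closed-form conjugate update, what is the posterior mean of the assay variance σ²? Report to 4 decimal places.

With known mean μ and an Inverse-Gamma(α, β) prior on σ², the Normal likelihood is conjugate: posterior is Inv-Gamma(α + n/2, β + Σ(xᵢ−μ)²/2).
Posterior: Inv-Gamma(6.12 + 5/2, 15.31 + 59.443/2) = Inv-Gamma(8.62, 45.0315).
E[σ²|data] = β/(α−1) = 45.0315/7.62 = 5.9096.

5.9096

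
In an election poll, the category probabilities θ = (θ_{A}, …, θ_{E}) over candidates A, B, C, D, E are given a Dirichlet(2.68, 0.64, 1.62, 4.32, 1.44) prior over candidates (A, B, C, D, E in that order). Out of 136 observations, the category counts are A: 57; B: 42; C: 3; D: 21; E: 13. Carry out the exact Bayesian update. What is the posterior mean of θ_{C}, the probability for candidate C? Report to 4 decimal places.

0.0315

The Dirichlet prior is conjugate to the Multinomial likelihood: each posterior αⱼ = prior αⱼ + observed count nⱼ.
Posterior concentration: (59.68, 42.64, 4.62, 25.32, 14.44), total = 146.70.
E[θ_{C}|data] = α_{C}/Σα = 4.62/146.70 = 0.0315.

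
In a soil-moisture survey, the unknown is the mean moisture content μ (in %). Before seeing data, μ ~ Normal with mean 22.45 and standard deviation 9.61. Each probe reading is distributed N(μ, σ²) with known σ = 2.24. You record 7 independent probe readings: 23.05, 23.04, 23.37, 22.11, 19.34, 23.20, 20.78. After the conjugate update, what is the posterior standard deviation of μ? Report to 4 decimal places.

For Normal data with known variance σ², a Normal(μ₀, σ₀²) prior on μ is conjugate. Posterior precision = 1/σ₀² + n/σ²; posterior mean is the precision-weighted average of μ₀ and x̄.
σ₀² = 9.61² = 92.3521, σ² = 2.24² = 5.0176; σ² + n·σ₀² = 5.0176 + 7·92.3521 = 651.4823.
Posterior precision = 1/σ₀² + n/σ² = 1/92.3521 + 7/5.0176 = (σ² + n·σ₀²)/(σ₀²σ²) = 651.4823/(92.3521·5.0176); posterior variance σₙ² = σ₀²σ²/(σ² + n·σ₀²) = 92.3521·5.0176/651.4823 = 0.711279.
Posterior SD = √σₙ² = √(92.3521·5.0176/651.4823) = 0.8434.

0.8434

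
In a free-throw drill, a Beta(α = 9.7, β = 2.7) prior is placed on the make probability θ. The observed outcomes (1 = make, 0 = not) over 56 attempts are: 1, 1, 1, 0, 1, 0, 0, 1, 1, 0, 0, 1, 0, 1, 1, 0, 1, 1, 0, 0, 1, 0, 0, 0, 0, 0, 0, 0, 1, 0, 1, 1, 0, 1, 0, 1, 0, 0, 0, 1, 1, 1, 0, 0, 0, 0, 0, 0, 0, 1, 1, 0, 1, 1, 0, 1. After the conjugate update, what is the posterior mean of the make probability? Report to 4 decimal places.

The Beta prior is conjugate to a Binomial/Bernoulli likelihood; the update adds successes to α and failures to β.
Posterior: Beta(α+k, β+n−k) = Beta(9.7+25, 2.7+31) = Beta(34.7, 33.7).
Posterior mean = α/(α+β) = 34.7/68.4 = 0.5073.

0.5073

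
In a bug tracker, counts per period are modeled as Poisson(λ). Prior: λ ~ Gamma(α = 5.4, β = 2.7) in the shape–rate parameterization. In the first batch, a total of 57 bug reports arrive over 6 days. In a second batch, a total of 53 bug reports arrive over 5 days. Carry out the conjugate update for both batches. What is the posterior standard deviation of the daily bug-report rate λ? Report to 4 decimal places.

0.7841

With a Gamma(shape α, rate β) prior, the Poisson likelihood is conjugate: the posterior is Gamma(α + ΣXᵢ, β + n).
After batch 1: Gamma(α+S, β+n) = Gamma(5.4+57, 2.7+6) = Gamma(62.4, 8.7).
After batch 2: Gamma(α+S, β+n) = Gamma(62.4+53, 8.7+5) = Gamma(115.4, 13.7).
SD = √α/β = √115.4/13.7 = 0.7841.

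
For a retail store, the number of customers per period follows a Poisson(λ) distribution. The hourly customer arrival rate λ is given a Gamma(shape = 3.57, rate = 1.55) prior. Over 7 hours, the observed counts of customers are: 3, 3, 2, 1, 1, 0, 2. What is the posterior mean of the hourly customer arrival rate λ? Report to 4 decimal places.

With a Gamma(shape α, rate β) prior, the Poisson likelihood is conjugate: the posterior is Gamma(α + ΣXᵢ, β + n).
Sum of counts S = 12 over n = 7 hours.
Posterior: Gamma(α+S, β+n) = Gamma(3.57+12, 1.55+7) = Gamma(15.57, 8.55).
Posterior mean = α/β = 15.57/8.55 = 1.8211.

1.8211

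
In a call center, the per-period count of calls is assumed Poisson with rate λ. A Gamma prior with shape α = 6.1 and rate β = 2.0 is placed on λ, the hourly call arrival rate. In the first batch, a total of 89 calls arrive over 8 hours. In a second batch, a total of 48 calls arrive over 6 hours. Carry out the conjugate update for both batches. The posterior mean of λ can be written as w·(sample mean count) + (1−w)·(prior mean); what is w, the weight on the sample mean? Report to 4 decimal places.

0.8750

With a Gamma(shape α, rate β) prior, the Poisson likelihood is conjugate: the posterior is Gamma(α + ΣXᵢ, β + n).
Total number of hours: n = 8 + 6 = 14.
Posterior mean = (α₀+S)/(β₀+n) = [n/(β₀+n)]·(S/n) + [β₀/(β₀+n)]·(α₀/β₀), so only n and β₀ enter the weight.
Weight on data w = n/(β₀+n) = 14/(2.0+14) = 14/16.0 = 0.8750.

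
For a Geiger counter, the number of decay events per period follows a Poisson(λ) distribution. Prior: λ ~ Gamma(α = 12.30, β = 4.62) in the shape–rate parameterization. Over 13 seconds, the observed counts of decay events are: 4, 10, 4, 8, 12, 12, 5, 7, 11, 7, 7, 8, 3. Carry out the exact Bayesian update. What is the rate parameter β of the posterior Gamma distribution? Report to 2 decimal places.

With a Gamma(shape α, rate β) prior, the Poisson likelihood is conjugate: the posterior is Gamma(α + ΣXᵢ, β + n).
Sum of counts S = 98 over n = 13 seconds.
Posterior: Gamma(α+S, β+n) = Gamma(12.30+98, 4.62+13) = Gamma(110.30, 17.62).
Posterior β = 17.62.

17.62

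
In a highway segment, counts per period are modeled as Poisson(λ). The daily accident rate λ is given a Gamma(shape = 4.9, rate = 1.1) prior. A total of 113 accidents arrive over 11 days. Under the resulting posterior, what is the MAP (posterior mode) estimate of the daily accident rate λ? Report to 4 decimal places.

With a Gamma(shape α, rate β) prior, the Poisson likelihood is conjugate: the posterior is Gamma(α + ΣXᵢ, β + n).
Posterior: Gamma(α+S, β+n) = Gamma(4.9+113, 1.1+11) = Gamma(117.9, 12.1).
Mode of Gamma(α,β) for α≥1 is (α−1)/β = 116.9/12.1 = 9.6612.

9.6612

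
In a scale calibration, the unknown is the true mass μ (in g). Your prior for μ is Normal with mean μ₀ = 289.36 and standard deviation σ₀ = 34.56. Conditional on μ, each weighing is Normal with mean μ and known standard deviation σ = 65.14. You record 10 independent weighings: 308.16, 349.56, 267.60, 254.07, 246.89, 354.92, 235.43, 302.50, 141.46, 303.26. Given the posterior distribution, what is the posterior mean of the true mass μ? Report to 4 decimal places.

For Normal data with known variance σ², a Normal(μ₀, σ₀²) prior on μ is conjugate. Posterior precision = 1/σ₀² + n/σ²; posterior mean is the precision-weighted average of μ₀ and x̄.
Σxᵢ = 308.16 + 349.56 + 267.60 + 254.07 + 246.89 + 354.92 + 235.43 + 302.50 + 141.46 + 303.26 = 2763.85, so n·x̄ = 2763.85.
σ₀² = 34.56² = 1194.3936, σ² = 65.14² = 4243.2196; σ² + n·σ₀² = 4243.2196 + 10·1194.3936 = 16187.1556.
Posterior mean = (μ₀/σ₀² + n·x̄/σ²)/(1/σ₀² + n/σ²) = (σ²·μ₀ + σ₀²·n·x̄)/(σ² + n·σ₀²) = (4243.2196·289.36 + 1194.3936·2763.85)/16187.1556 = 4528942.774816/16187.1556 = 279.7862.

279.7862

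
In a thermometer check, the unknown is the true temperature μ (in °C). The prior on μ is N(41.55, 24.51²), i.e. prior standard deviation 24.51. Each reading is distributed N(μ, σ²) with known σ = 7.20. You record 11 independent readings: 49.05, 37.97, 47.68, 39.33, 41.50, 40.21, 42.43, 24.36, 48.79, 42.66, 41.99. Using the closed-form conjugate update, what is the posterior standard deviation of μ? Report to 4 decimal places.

For Normal data with known variance σ², a Normal(μ₀, σ₀²) prior on μ is conjugate. Posterior precision = 1/σ₀² + n/σ²; posterior mean is the precision-weighted average of μ₀ and x̄.
σ₀² = 24.51² = 600.7401, σ² = 7.20² = 51.84; σ² + n·σ₀² = 51.84 + 11·600.7401 = 6659.9811.
Posterior precision = 1/σ₀² + n/σ² = 1/600.7401 + 11/51.84 = (σ² + n·σ₀²)/(σ₀²σ²) = 6659.9811/(600.7401·51.84); posterior variance σₙ² = σ₀²σ²/(σ² + n·σ₀²) = 600.7401·51.84/6659.9811 = 4.676044.
Posterior SD = √σₙ² = √(600.7401·51.84/6659.9811) = 2.1624.

2.1624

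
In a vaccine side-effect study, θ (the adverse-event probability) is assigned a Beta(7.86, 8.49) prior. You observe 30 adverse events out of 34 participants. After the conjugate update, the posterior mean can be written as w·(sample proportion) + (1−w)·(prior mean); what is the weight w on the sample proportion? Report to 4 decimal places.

The Beta prior is conjugate to a Binomial/Bernoulli likelihood; the update adds successes to α and failures to β.
Posterior mean = (α₀+k)/(α₀+β₀+n) = [n/(α₀+β₀+n)]·(k/n) + [(α₀+β₀)/(α₀+β₀+n)]·α₀/(α₀+β₀), so only n and the prior enter the weight.
The weight on the data is w = n/(α₀+β₀+n) = 34/(7.86+8.49+34) = 34/50.35 = 0.6753.

0.6753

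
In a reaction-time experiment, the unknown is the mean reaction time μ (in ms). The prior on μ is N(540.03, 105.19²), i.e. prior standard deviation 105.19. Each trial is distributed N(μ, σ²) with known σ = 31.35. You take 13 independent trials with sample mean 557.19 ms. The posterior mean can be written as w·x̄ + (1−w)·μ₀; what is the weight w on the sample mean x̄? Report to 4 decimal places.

0.9932

For Normal data with known variance σ², a Normal(μ₀, σ₀²) prior on μ is conjugate. Posterior precision = 1/σ₀² + n/σ²; posterior mean is the precision-weighted average of μ₀ and x̄.
σ₀² = 105.19² = 11064.9361, σ² = 31.35² = 982.8225. Prior precision 1/σ₀² = 1/11064.9361; data precision n/σ² = 13/982.8225.
w = (n/σ²)/(1/σ₀² + n/σ²) = n·σ₀²/(σ² + n·σ₀²) = 13·11064.9361/(982.8225 + 13·11064.9361) = 143844.1693/144826.9918 = 0.9932.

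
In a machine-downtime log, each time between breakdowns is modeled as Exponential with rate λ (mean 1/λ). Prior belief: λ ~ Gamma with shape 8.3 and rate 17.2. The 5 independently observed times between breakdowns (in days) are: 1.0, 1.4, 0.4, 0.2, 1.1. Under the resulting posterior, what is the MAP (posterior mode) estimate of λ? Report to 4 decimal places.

With a Gamma(shape α, rate β) prior on the exponential rate λ, the posterior after n observations with total T = Σxᵢ is Gamma(α+n, β+T).
Sum of observations T = 4.1 days; n = 5.
Posterior: Gamma(8.3+5, 17.2+4.1) = Gamma(13.3, 21.3).
Mode = (α−1)/β = 0.5775.

0.5775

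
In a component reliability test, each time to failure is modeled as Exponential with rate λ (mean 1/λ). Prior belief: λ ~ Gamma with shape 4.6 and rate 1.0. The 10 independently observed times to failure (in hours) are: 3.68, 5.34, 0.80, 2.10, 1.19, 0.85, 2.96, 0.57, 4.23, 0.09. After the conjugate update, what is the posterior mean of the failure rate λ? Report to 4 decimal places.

With a Gamma(shape α, rate β) prior on the exponential rate λ, the posterior after n observations with total T = Σxᵢ is Gamma(α+n, β+T).
Sum of observations T = 21.81 hours; n = 10.
Posterior: Gamma(4.6+10, 1.0+21.81) = Gamma(14.6, 22.81).
Posterior mean of λ = α/β = 14.6/22.81 = 0.6401.

0.6401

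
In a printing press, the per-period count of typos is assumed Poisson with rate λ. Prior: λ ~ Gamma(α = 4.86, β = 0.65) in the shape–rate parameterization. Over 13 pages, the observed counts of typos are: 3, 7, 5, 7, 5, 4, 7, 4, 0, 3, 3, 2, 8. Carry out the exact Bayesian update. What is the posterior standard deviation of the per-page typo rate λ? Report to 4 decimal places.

0.5808

With a Gamma(shape α, rate β) prior, the Poisson likelihood is conjugate: the posterior is Gamma(α + ΣXᵢ, β + n).
Sum of counts S = 58 over n = 13 pages.
Posterior: Gamma(α+S, β+n) = Gamma(4.86+58, 0.65+13) = Gamma(62.86, 13.65).
SD = √α/β = √62.86/13.65 = 0.5808.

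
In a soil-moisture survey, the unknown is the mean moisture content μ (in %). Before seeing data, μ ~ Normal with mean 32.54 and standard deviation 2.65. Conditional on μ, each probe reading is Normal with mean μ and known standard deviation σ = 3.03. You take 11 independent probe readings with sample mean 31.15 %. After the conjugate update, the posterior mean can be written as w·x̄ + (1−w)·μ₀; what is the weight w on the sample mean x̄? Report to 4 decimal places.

For Normal data with known variance σ², a Normal(μ₀, σ₀²) prior on μ is conjugate. Posterior precision = 1/σ₀² + n/σ²; posterior mean is the precision-weighted average of μ₀ and x̄.
σ₀² = 2.65² = 7.0225, σ² = 3.03² = 9.1809. Prior precision 1/σ₀² = 1/7.0225; data precision n/σ² = 11/9.1809.
w = (n/σ²)/(1/σ₀² + n/σ²) = n·σ₀²/(σ² + n·σ₀²) = 11·7.0225/(9.1809 + 11·7.0225) = 77.2475/86.4284 = 0.8938.

0.8938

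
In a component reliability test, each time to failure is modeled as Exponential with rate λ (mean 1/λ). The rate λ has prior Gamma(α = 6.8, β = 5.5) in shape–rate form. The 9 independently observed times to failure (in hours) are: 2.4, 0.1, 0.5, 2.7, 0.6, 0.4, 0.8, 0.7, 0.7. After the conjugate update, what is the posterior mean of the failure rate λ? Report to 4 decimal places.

1.0972

With a Gamma(shape α, rate β) prior on the exponential rate λ, the posterior after n observations with total T = Σxᵢ is Gamma(α+n, β+T).
Sum of observations T = 8.9 hours; n = 9.
Posterior: Gamma(6.8+9, 5.5+8.9) = Gamma(15.8, 14.4).
Posterior mean of λ = α/β = 15.8/14.4 = 1.0972.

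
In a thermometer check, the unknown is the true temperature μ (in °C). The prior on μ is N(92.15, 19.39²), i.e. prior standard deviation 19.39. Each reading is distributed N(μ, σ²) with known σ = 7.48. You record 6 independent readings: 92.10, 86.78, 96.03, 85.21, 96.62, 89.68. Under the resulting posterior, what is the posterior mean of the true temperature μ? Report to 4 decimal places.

91.0961

For Normal data with known variance σ², a Normal(μ₀, σ₀²) prior on μ is conjugate. Posterior precision = 1/σ₀² + n/σ²; posterior mean is the precision-weighted average of μ₀ and x̄.
Σxᵢ = 92.10 + 86.78 + 96.03 + 85.21 + 96.62 + 89.68 = 546.42, so n·x̄ = 546.42.
σ₀² = 19.39² = 375.9721, σ² = 7.48² = 55.9504; σ² + n·σ₀² = 55.9504 + 6·375.9721 = 2311.783.
Posterior mean = (μ₀/σ₀² + n·x̄/σ²)/(1/σ₀² + n/σ²) = (σ²·μ₀ + σ₀²·n·x̄)/(σ² + n·σ₀²) = (55.9504·92.15 + 375.9721·546.42)/2311.783 = 210594.504242/2311.783 = 91.0961.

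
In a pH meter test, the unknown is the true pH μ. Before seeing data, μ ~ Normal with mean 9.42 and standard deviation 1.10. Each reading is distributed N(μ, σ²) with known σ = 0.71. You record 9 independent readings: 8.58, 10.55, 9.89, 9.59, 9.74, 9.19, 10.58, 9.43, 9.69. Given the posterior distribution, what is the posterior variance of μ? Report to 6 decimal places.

For Normal data with known variance σ², a Normal(μ₀, σ₀²) prior on μ is conjugate. Posterior precision = 1/σ₀² + n/σ²; posterior mean is the precision-weighted average of μ₀ and x̄.
σ₀² = 1.10² = 1.21, σ² = 0.71² = 0.5041; σ² + n·σ₀² = 0.5041 + 9·1.21 = 11.3941.
Posterior precision = 1/σ₀² + n/σ² = 1/1.21 + 9/0.5041 = (σ² + n·σ₀²)/(σ₀²σ²) = 11.3941/(1.21·0.5041); posterior variance σₙ² = σ₀²σ²/(σ² + n·σ₀²) = 1.21·0.5041/11.3941 = 0.053533.

0.053533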